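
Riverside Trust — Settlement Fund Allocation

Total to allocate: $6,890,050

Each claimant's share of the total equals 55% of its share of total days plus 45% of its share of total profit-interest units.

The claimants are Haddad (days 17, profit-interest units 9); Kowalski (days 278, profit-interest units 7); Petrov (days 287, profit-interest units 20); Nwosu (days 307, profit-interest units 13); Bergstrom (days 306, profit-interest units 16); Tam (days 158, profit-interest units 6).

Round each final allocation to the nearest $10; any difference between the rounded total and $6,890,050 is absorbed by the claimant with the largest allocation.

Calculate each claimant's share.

Haddad: $440,640; Kowalski: $1,084,320; Petrov: $1,677,220; Nwosu: $1,427,560; Bergstrom: $1,555,760; Tam: $704,550

Totals — days 1,353, profit-interest units 71.
Blended shares (55% days + 45% profit-interest units): Haddad 0.0640; Kowalski 0.1574; Petrov 0.2434; Nwosu 0.2072; Bergstrom 0.2258; Tam 0.1023.
Raw shares: Haddad 440,638.15; Kowalski 1,084,316.98; Petrov 1,677,225.79; Nwosu 1,427,557.14; Bergstrom 1,555,764.30; Tam 704,547.65.
At nearest $10: Haddad $440,640; Kowalski $1,084,320; Petrov $1,677,230; Nwosu $1,427,560; Bergstrom $1,555,760; Tam $704,550. Sum = $6,890,060.
Difference $6,890,050 − $6,890,060 = −$10 applied to largest allocation (Petrov): Petrov becomes $1,677,220.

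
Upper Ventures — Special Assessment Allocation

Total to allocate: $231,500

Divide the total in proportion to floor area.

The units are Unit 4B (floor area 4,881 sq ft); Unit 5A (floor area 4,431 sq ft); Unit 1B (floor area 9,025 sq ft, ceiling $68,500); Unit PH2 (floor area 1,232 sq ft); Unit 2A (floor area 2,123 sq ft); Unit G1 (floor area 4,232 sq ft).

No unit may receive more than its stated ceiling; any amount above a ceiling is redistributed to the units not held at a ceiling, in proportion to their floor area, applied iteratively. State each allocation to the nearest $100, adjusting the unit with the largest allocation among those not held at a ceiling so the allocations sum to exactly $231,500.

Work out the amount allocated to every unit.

Floor area total: 25,924.
Pro-rata shares before constraints: Unit 4B 43,587.08; Unit 5A 39,568.60; Unit 1B 80,592.79; Unit PH2 11,001.70; Unit 2A 18,958.28; Unit G1 37,791.54.
Cap binds for Unit 1B ($68,500); balance $163,000 reallocated over remaining floor area 16,899.
Redistributed shares: Unit 4B 47,079.89 → $47,100; Unit 5A 42,739.39 → $42,700; Unit PH2 11,883.31 → $11,900; Unit 2A 20,477.48 → $20,500; Unit G1 40,819.93 → $40,800.

Unit 4B: $47,100 | Unit 5A: $42,700 | Unit 1B: $68,500 | Unit PH2: $11,900 | Unit 2A: $20,500 | Unit G1: $40,800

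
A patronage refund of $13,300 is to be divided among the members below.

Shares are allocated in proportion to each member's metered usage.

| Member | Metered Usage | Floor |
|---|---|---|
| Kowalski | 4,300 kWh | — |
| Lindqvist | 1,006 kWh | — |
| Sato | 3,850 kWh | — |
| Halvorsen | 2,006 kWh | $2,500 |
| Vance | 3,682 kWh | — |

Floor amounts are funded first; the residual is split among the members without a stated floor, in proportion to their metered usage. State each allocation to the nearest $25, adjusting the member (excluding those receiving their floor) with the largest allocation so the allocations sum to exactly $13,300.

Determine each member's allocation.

Fund the minimums — Halvorsen $2,500. Remaining pool $10,800.
Remaining pool split over remaining metered usage 12,838: Kowalski 3,617.39 → $3,625; Lindqvist 846.30 → $850; Sato 3,238.82 → $3,250; Vance 3,097.49 → $3,100.
Rounding difference −$25 applied to Kowalski → $3,600.

Kowalski: $3,600 | Lindqvist: $850 | Sato: $3,250 | Halvorsen: $2,500 | Vance: $3,100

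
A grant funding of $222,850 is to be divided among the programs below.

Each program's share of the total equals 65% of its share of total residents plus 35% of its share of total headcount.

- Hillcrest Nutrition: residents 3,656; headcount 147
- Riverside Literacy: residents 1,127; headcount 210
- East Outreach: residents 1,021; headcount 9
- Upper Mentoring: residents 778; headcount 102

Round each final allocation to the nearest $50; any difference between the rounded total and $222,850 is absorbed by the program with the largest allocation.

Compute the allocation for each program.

Hillcrest Nutrition: $105,000; Riverside Literacy: $59,800; East Outreach: $23,950; Upper Mentoring: $34,100

Residents total 6,582; headcount total 468.
Composite weights (65% residents + 35% headcount): Hillcrest Nutrition 0.4710; Riverside Literacy 0.2683; East Outreach 0.1076; Upper Mentoring 0.1531.
Raw shares: Hillcrest Nutrition 104,958.15; Riverside Literacy 59,801.18; East Outreach 23,969.48; Upper Mentoring 34,121.19.
At nearest $50: Hillcrest Nutrition $104,950; Riverside Literacy $59,800; East Outreach $23,950; Upper Mentoring $34,100. Sum = $222,800.
Difference $222,850 − $222,800 = +$50 applied to largest allocation (Hillcrest Nutrition): Hillcrest Nutrition becomes $105,000.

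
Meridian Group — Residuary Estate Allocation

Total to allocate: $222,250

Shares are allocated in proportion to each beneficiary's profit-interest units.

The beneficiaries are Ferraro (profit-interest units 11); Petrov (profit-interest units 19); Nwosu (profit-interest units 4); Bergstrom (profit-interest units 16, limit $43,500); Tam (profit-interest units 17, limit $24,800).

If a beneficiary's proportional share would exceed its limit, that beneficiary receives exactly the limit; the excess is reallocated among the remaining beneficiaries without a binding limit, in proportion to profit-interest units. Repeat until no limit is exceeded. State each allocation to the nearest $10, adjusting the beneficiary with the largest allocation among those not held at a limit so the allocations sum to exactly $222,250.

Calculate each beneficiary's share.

Combined profit-interest units = 67.
Proportional shares (ignoring caps): Ferraro 36,488.81; Petrov 63,026.12; Nwosu 13,268.66; Bergstrom 53,074.63; Tam 56,391.79.
Cap binds for Bergstrom ($43,500), Tam ($24,800); balance $153,950 reallocated over remaining profit-interest units 34.
Redistributed shares: Ferraro 49,807.35 → $49,810; Petrov 86,030.88 → $86,030; Nwosu 18,111.76 → $18,110.

Ferraro: $49,810; Petrov: $86,030; Nwosu: $18,110; Bergstrom: $43,500; Tam: $24,800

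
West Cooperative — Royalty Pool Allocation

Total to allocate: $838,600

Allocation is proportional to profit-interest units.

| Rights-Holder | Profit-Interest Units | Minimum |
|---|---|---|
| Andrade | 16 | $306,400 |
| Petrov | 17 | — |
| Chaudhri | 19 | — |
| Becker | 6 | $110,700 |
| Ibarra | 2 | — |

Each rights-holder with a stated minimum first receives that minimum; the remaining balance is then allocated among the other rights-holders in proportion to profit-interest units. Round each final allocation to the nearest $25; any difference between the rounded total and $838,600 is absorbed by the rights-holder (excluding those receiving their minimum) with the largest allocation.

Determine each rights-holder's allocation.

Fund the minimums — Andrade $306,400; Becker $110,700. Residual $421,500.
Residual split over remaining profit-interest units 38: Petrov 188,565.79 → $188,575; Chaudhri 210,750.00 → $210,750; Ibarra 22,184.21 → $22,175.

Andrade: $306,400 · Petrov: $188,575 · Chaudhri: $210,750 · Becker: $110,700 · Ibarra: $22,175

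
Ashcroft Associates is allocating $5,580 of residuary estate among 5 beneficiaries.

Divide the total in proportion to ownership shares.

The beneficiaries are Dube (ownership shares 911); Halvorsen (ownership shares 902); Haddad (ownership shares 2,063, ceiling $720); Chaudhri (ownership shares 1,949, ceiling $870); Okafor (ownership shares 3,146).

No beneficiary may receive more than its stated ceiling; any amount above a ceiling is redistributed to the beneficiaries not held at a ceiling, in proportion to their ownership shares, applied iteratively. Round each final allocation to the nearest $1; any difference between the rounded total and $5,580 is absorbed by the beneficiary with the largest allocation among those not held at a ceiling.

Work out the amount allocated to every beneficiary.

Total ownership shares = 8,971.
Proportional shares (ignoring caps): Dube 566.65; Halvorsen 561.05; Haddad 1,283.19; Chaudhri 1,212.29; Okafor 1,956.83.
Capped: Haddad ($720), Chaudhri ($870); residual $3,990 reallocated over remaining ownership shares 4,959.
Redistributed shares: Dube 732.99 → $733; Halvorsen 725.75 → $726; Okafor 2,531.26 → $2,531.

Dube: $733 · Halvorsen: $726 · Haddad: $720 · Chaudhri: $870 · Okafor: $2,531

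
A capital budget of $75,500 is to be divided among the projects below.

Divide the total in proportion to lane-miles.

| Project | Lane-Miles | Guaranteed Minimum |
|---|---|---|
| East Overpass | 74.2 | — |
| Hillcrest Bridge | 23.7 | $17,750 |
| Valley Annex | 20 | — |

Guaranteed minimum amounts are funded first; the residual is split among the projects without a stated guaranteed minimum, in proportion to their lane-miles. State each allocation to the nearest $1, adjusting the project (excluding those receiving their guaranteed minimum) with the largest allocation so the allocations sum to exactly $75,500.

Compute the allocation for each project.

East Overpass: $45,489 · Hillcrest Bridge: $17,750 · Valley Annex: $12,261

Minimums first: Hillcrest Bridge $17,750. Balance $57,750.
Balance split over remaining lane-miles 94.2: East Overpass 45,488.85 → $45,489; Valley Annex 12,261.15 → $12,261.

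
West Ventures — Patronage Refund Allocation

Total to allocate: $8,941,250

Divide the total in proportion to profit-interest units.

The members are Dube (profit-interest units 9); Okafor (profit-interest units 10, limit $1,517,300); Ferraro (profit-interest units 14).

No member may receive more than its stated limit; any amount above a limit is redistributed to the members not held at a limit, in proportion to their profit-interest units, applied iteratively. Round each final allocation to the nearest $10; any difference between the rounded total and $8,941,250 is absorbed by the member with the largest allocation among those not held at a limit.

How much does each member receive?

Dube: $2,905,020; Okafor: $1,517,300; Ferraro: $4,518,930

Profit-interest units total: 33.
Unconstrained shares: Dube 2,438,522.73; Okafor 2,709,469.70; Ferraro 3,793,257.58.
Capped: Okafor ($1,517,300); balance $7,423,950 reallocated over remaining profit-interest units 23.
Remaining shares: Dube 2,905,023.91 → $2,905,020; Ferraro 4,518,926.09 → $4,518,930.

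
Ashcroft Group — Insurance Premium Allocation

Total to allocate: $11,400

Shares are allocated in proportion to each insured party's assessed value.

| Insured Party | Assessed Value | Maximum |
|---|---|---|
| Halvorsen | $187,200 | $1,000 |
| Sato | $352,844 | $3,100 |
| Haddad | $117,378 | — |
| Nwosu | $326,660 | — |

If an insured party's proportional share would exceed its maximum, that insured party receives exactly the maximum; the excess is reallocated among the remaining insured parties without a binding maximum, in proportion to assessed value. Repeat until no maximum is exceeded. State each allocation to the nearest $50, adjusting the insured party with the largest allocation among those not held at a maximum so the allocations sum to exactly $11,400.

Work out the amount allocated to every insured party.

Halvorsen: $1,000 | Sato: $3,100 | Haddad: $1,950 | Nwosu: $5,350

Assessed value total: 984,082.
Pro-rata shares before constraints: Halvorsen 2,168.60; Sato 4,087.49; Haddad 1,359.75; Nwosu 3,784.16.
Capped: Halvorsen ($1,000), Sato ($3,100); residual $7,300 reallocated over remaining assessed value 444,038.
Remaining shares: Haddad 1,929.70 → $1,950; Nwosu 5,370.30 → $5,350.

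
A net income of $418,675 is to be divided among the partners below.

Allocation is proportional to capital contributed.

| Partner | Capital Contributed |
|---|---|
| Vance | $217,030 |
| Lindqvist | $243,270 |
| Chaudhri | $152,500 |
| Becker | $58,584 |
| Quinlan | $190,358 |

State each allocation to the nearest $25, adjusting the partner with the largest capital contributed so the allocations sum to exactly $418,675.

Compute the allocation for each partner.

Vance: $105,450; Lindqvist: $118,175; Chaudhri: $74,100; Becker: $28,475; Quinlan: $92,475

Total capital contributed = 861,742.
Proportional shares: Vance 217,030/861,742 × $418,675 = 105,443.43; Lindqvist 243,270/861,742 × $418,675 = 118,192.07; Chaudhri 152,500/861,742 × $418,675 = 74,091.71; Becker 58,584/861,742 × $418,675 = 28,462.88; Quinlan 190,358/861,742 × $418,675 = 92,484.92.
Rounded to nearest $25: Vance $105,450; Lindqvist $118,200; Chaudhri $74,100; Becker $28,475; Quinlan $92,475. Sum = $418,700.
Difference $418,675 − $418,700 = −$25 applied to largest capital contributed (Lindqvist): Lindqvist becomes $118,175.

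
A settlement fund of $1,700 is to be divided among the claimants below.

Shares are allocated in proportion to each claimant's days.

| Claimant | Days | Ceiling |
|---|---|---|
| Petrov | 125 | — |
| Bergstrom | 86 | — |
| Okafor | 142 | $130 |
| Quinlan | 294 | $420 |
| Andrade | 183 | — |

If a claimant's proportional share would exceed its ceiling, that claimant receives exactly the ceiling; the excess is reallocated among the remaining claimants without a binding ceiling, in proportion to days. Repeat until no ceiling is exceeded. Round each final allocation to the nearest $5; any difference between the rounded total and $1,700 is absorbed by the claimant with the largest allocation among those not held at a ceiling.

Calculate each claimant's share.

Days total: 830.
Unconstrained shares: Petrov 256.02; Bergstrom 176.14; Okafor 290.84; Quinlan 602.17; Andrade 374.82.
Capped: Okafor ($130), Quinlan ($420); remaining pool $1,150 reallocated over remaining days 394.
Redistributed shares: Petrov 364.85 → $365; Bergstrom 251.02 → $250; Andrade 534.14 → $535.

Petrov: $365; Bergstrom: $250; Okafor: $130; Quinlan: $420; Andrade: $535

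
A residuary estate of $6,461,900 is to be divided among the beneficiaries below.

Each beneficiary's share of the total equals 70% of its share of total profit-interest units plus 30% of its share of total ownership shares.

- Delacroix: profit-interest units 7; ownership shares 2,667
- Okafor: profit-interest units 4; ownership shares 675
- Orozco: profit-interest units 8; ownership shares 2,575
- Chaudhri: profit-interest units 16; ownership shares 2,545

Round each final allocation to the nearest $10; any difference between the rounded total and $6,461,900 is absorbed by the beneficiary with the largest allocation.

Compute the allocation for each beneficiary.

Delacroix: $1,515,650 · Okafor: $671,590 · Orozco: $1,623,810 · Chaudhri: $2,650,850

Totals — profit-interest units 35, ownership shares 8,462.
Combined weights (70% profit-interest units + 30% ownership shares): Delacroix 0.2346; Okafor 0.1039; Orozco 0.2513; Chaudhri 0.4102.
Unrounded shares: Delacroix 1,515,652.31; Okafor 671,588.58; Orozco 1,623,813.92; Chaudhri 2,650,845.18.
At nearest $10: Delacroix $1,515,650; Okafor $671,590; Orozco $1,623,810; Chaudhri $2,650,850. Sum = $6,461,900.
Sum already equals the total — no adjustment.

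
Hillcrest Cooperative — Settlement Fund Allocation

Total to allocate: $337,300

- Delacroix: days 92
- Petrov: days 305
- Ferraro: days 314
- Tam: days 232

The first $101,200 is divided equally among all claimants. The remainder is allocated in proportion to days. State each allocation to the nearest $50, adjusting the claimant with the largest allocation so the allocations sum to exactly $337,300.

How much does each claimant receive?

First tranche $101,200 split equally: $25,300 each.
Remainder $236,100 by days (total 943): Delacroix 23,034.15 → $23,050; Petrov 76,363.20 → $76,350; Ferraro 78,616.54 → $78,600; Tam 58,086.11 → $58,100.
Totals: Delacroix $25,300 + $23,050 = $48,350; Petrov $25,300 + $76,350 = $101,650; Ferraro $25,300 + $78,600 = $103,900; Tam $25,300 + $58,100 = $83,400.

Delacroix: $48,350 · Petrov: $101,650 · Ferraro: $103,900 · Tam: $83,400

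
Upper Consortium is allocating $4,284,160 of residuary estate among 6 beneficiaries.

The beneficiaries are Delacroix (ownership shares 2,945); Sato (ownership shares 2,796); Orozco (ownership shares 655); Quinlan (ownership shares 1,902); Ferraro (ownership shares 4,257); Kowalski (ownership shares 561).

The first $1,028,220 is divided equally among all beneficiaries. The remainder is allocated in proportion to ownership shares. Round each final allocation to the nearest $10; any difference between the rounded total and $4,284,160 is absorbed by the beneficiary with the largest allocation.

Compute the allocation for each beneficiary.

Delacroix: $902,440; Sato: $865,450; Orozco: $333,970; Quinlan: $643,530; Ferraro: $1,228,140; Kowalski: $310,630

Equal tier: $1,028,220 ÷ 6 = $171,370 apiece.
Remainder $3,255,940 by ownership shares (total 13,116): Delacroix 731,072.22 → $731,070; Sato 694,084.19 → $694,080; Orozco 162,598.41 → $162,600; Quinlan 472,155.98 → $472,160; Ferraro 1,056,765.52 → $1,056,770; Kowalski 139,263.67 → $139,260.
Totals: Delacroix $171,370 + $731,070 = $902,440; Sato $171,370 + $694,080 = $865,450; Orozco $171,370 + $162,600 = $333,970; Quinlan $171,370 + $472,160 = $643,530; Ferraro $171,370 + $1,056,770 = $1,228,140; Kowalski $171,370 + $139,260 = $310,630.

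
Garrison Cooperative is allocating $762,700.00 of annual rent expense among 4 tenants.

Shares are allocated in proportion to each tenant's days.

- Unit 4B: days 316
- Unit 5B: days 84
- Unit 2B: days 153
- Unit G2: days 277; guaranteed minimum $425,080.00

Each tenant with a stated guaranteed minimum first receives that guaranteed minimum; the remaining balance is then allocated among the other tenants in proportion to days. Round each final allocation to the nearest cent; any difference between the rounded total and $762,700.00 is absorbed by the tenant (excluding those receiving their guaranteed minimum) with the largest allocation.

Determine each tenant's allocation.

Unit 4B: $192,925.71 · Unit 5B: $51,284.05 · Unit 2B: $93,410.24 · Unit G2: $425,080.00

Fund the minimums — Unit G2 $425,080.00. Balance $337,620.00.
Balance split over remaining days 553: Unit 4B 192,925.7143 → $192,925.71; Unit 5B 51,284.0506 → $51,284.05; Unit 2B 93,410.2351 → $93,410.24.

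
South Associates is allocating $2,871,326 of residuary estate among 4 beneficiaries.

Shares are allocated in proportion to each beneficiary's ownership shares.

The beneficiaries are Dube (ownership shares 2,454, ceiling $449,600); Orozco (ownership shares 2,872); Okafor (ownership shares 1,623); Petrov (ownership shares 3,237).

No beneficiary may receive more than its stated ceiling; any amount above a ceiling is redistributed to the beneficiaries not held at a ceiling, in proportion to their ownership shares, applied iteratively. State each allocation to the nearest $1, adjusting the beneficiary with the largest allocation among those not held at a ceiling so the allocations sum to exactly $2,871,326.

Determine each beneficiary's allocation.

Dube: $449,600 · Orozco: $899,534 · Okafor: $508,337 · Petrov: $1,013,855

Total ownership shares = 10,186.
Unconstrained shares: Dube 691,756.73; Orozco 809,586.52; Okafor 457,506.59; Petrov 912,476.17.
Capped: Dube ($449,600); balance $2,421,726 reallocated over remaining ownership shares 7,732.
Shares after redistribution: Orozco 899,534.02 → $899,534; Okafor 508,336.95 → $508,337; Petrov 1,013,855.03 → $1,013,855.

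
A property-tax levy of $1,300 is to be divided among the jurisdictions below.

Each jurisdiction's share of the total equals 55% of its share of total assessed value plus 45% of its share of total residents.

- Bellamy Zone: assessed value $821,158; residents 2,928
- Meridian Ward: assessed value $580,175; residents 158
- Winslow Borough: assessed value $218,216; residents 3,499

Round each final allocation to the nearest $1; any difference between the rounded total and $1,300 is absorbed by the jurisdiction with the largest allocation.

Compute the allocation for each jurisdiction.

Bellamy Zone: $623 · Meridian Ward: $270 · Winslow Borough: $407

Totals — assessed value 1,619,549, residents 6,585.
Combined weights (55% assessed value + 45% residents): Bellamy Zone 0.4790; Meridian Ward 0.2078; Winslow Borough 0.3132.
Raw shares: Bellamy Zone 622.64; Meridian Ward 270.17; Winslow Borough 407.18.
Rounded to nearest $1: Bellamy Zone $623; Meridian Ward $270; Winslow Borough $407. Sum = $1,300.
No rounding difference to absorb.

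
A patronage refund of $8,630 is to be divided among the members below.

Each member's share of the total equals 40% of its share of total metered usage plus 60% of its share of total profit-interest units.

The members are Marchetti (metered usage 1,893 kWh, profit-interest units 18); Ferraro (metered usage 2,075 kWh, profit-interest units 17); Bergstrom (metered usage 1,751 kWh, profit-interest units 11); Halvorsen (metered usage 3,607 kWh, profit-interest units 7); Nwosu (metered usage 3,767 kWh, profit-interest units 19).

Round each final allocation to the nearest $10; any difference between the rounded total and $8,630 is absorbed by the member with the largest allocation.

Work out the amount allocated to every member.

Totals — metered usage 13,093, profit-interest units 72.
Blended shares (40% metered usage + 60% profit-interest units): Marchetti 0.2078; Ferraro 0.2051; Bergstrom 0.1452; Halvorsen 0.1685; Nwosu 0.2734.
Proportional shares: Marchetti 1,793.59; Ferraro 1,769.66; Bergstrom 1,252.74; Halvorsen 1,454.41; Nwosu 2,359.60.
After rounding ($10): Marchetti $1,790; Ferraro $1,770; Bergstrom $1,250; Halvorsen $1,450; Nwosu $2,360. Sum = $8,620.
Difference $8,630 − $8,620 = +$10 applied to largest allocation (Nwosu): Nwosu becomes $2,370.

Marchetti: $1,790 | Ferraro: $1,770 | Bergstrom: $1,250 | Halvorsen: $1,450 | Nwosu: $2,370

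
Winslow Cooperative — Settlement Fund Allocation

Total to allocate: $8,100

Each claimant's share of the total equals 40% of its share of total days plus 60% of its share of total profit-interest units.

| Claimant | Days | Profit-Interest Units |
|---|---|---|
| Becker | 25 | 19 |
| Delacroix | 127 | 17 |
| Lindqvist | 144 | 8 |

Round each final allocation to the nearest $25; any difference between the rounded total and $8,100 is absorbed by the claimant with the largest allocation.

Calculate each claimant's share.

Becker: $2,375 | Delacroix: $3,275 | Lindqvist: $2,450

Totals — days 296, profit-interest units 44.
Composite weights (40% days + 60% profit-interest units): Becker 0.2929; Delacroix 0.4034; Lindqvist 0.3037.
Pro-rata amounts: Becker 2,372.29; Delacroix 3,267.86; Lindqvist 2,459.85.
Rounded to nearest $25: Becker $2,375; Delacroix $3,275; Lindqvist $2,450. Sum = $8,100.
Sum already equals the total — no adjustment.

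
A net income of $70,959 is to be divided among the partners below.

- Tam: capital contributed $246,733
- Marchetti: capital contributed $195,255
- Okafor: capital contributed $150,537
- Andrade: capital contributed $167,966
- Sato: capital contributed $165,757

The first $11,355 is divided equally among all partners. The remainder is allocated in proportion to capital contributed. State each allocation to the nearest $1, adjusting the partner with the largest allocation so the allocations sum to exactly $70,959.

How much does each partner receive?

Tam: $18,148 · Marchetti: $14,836 · Okafor: $11,958 · Andrade: $13,080 · Sato: $12,937

$11,355 shared equally gives $2,271 per partner.
Remainder $59,604 by capital contributed (total 926,248): Tam 15,877.25 → $15,877; Marchetti 12,564.65 → $12,565; Okafor 9,687.05 → $9,687; Andrade 10,808.60 → $10,809; Sato 10,666.45 → $10,666.
Totals: Tam $2,271 + $15,877 = $18,148; Marchetti $2,271 + $12,565 = $14,836; Okafor $2,271 + $9,687 = $11,958; Andrade $2,271 + $10,809 = $13,080; Sato $2,271 + $10,666 = $12,937.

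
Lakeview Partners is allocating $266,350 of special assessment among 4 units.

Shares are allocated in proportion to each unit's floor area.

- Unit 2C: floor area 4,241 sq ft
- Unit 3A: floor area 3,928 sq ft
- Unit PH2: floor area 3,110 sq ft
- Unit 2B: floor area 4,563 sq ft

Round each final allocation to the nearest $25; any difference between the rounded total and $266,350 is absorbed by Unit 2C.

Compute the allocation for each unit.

Unit 2C: $71,275 | Unit 3A: $66,050 | Unit PH2: $52,300 | Unit 2B: $76,725

Total floor area = 15,842.
Unrounded shares: Unit 2C 4,241/15,842 × $266,350 = 71,303.52; Unit 3A 3,928/15,842 × $266,350 = 66,041.08; Unit PH2 3,110/15,842 × $266,350 = 52,288.13; Unit 2B 4,563/15,842 × $266,350 = 76,717.27.
Rounded to nearest $25: Unit 2C $71,300; Unit 3A $66,050; Unit PH2 $52,300; Unit 2B $76,725. Sum = $266,375.
Difference $266,350 − $266,375 = −$25 applied to Unit 2C: Unit 2C becomes $71,275.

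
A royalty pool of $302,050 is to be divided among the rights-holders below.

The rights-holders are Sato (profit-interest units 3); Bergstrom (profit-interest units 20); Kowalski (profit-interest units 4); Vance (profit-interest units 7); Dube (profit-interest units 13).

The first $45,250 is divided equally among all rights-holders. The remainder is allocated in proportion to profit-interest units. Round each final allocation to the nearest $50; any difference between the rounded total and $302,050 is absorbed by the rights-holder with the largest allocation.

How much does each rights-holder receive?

Sato: $25,450 | Bergstrom: $118,300 | Kowalski: $30,900 | Vance: $47,300 | Dube: $80,100

First tranche $45,250 split equally: $9,050 each.
Remainder $256,800 by profit-interest units (total 47): Sato 16,391.49 → $16,400; Bergstrom 109,276.60 → $109,300; Kowalski 21,855.32 → $21,850; Vance 38,246.81 → $38,250; Dube 71,029.79 → $71,050.
Rounding difference −$50 on remainder applied to Bergstrom.
Totals: Sato $9,050 + $16,400 = $25,450; Bergstrom $9,050 + $109,250 = $118,300; Kowalski $9,050 + $21,850 = $30,900; Vance $9,050 + $38,250 = $47,300; Dube $9,050 + $71,050 = $80,100.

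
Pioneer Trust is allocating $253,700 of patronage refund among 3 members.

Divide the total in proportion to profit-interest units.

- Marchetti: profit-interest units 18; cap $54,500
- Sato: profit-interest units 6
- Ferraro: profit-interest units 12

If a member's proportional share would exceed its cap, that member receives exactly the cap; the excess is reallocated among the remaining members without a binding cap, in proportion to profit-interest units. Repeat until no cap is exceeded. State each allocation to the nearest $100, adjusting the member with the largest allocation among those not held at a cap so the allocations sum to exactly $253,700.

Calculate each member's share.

Marchetti: $54,500 · Sato: $66,400 · Ferraro: $132,800

Total profit-interest units = 36.
Proportional shares (ignoring caps): Marchetti 126,850.00; Sato 42,283.33; Ferraro 84,566.67.
Cap binds for Marchetti ($54,500); residual $199,200 reallocated over remaining profit-interest units 18.
Shares after redistribution: Sato 66,400.00 → $66,400; Ferraro 132,800.00 → $132,800.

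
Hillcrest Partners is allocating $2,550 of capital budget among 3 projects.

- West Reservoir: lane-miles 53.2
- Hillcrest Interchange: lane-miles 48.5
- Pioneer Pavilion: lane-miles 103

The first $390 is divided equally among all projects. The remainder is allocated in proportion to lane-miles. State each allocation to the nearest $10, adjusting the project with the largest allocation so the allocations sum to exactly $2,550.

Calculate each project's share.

First tranche $390 split equally: $130 each.
Remainder $2,160 by lane-miles (total 204.7): West Reservoir 561.37 → $560; Hillcrest Interchange 511.77 → $510; Pioneer Pavilion 1,086.86 → $1,090.
Totals: West Reservoir $130 + $560 = $690; Hillcrest Interchange $130 + $510 = $640; Pioneer Pavilion $130 + $1,090 = $1,220.

West Reservoir: $690 | Hillcrest Interchange: $640 | Pioneer Pavilion: $1,220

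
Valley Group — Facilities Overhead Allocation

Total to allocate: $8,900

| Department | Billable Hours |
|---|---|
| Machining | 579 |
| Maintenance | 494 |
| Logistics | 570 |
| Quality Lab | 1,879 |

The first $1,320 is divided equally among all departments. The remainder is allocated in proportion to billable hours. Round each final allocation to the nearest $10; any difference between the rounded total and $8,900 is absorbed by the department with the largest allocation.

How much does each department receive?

First tranche $1,320 split equally: $330 each.
Remainder $7,580 by billable hours (total 3,522): Machining 1,246.12 → $1,250; Maintenance 1,063.18 → $1,060; Logistics 1,226.75 → $1,230; Quality Lab 4,043.96 → $4,040.
Totals: Machining $330 + $1,250 = $1,580; Maintenance $330 + $1,060 = $1,390; Logistics $330 + $1,230 = $1,560; Quality Lab $330 + $4,040 = $4,370.

Machining: $1,580; Maintenance: $1,390; Logistics: $1,560; Quality Lab: $4,370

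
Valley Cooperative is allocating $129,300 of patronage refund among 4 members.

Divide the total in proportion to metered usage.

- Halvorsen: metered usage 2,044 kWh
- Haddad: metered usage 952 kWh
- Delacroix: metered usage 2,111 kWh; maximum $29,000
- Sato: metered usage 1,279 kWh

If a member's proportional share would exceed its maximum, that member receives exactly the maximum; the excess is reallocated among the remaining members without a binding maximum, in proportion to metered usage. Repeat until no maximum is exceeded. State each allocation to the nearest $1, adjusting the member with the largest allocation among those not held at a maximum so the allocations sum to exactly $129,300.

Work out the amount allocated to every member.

Metered usage total: 6,386.
Pro-rata shares before constraints: Halvorsen 41,385.72; Haddad 19,275.54; Delacroix 42,742.30; Sato 25,896.45.
Capped: Delacroix ($29,000); residual $100,300 reallocated over remaining metered usage 4,275.
Remaining shares: Halvorsen 47,956.30 → $47,956; Haddad 22,335.81 → $22,336; Sato 30,007.88 → $30,008.

Halvorsen: $47,956 | Haddad: $22,336 | Delacroix: $29,000 | Sato: $30,008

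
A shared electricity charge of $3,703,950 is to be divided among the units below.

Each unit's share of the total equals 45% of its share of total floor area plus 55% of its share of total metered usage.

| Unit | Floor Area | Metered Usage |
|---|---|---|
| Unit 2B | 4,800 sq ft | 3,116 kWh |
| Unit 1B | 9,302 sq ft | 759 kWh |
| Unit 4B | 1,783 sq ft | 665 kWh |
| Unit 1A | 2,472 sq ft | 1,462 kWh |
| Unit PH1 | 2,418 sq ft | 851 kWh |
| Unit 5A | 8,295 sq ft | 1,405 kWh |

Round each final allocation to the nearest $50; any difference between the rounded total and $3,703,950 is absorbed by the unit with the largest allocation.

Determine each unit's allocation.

Unit 2B: $1,043,900; Unit 1B: $720,600; Unit 4B: $266,300; Unit 1A: $502,400; Unit PH1: $348,550; Unit 5A: $822,200

Floor area total 29,070; metered usage total 8,258.
Blended shares (45% floor area + 55% metered usage): Unit 2B 0.2818; Unit 1B 0.1945; Unit 4B 0.0719; Unit 1A 0.1356; Unit PH1 0.0941; Unit 5A 0.2220.
Raw shares: Unit 2B 1,043,904.58; Unit 1B 720,584.17; Unit 4B 266,280.69; Unit 1A 502,398.22; Unit PH1 348,573.97; Unit 5A 822,208.37.
At nearest $50: Unit 2B $1,043,900; Unit 1B $720,600; Unit 4B $266,300; Unit 1A $502,400; Unit PH1 $348,550; Unit 5A $822,200. Sum = $3,703,950.
Sum already equals the total — no adjustment.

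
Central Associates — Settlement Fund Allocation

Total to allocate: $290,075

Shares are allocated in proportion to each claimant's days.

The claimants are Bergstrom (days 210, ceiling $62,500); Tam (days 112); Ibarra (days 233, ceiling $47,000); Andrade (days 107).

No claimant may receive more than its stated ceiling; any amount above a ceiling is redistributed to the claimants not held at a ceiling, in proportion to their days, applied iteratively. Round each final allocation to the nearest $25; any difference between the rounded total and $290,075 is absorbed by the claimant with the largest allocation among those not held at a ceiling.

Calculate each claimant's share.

Sum of days: 662.
Proportional shares (ignoring caps): Bergstrom 92,017.75; Tam 49,076.13; Ibarra 102,095.88; Andrade 46,885.23.
Cap binds for Bergstrom ($62,500), Ibarra ($47,000); balance $180,575 reallocated over remaining days 219.
Shares after redistribution: Tam 92,348.86 → $92,350; Andrade 88,226.14 → $88,225.

Bergstrom: $62,500 · Tam: $92,350 · Ibarra: $47,000 · Andrade: $88,225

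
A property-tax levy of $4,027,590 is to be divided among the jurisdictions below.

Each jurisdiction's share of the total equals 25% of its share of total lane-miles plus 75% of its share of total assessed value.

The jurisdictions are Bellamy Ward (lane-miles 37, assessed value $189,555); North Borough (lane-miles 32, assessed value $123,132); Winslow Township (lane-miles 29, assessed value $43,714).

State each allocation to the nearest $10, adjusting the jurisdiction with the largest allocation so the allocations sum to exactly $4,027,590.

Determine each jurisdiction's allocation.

Bellamy Ward: $1,986,740 | North Borough: $1,372,390 | Winslow Township: $668,460

Lane-miles total 98; assessed value total 356,401.
Composite weights (25% lane-miles + 75% assessed value): Bellamy Ward 0.4933; North Borough 0.3407; Winslow Township 0.1660.
Raw shares: Bellamy Ward 1,986,737.00; North Borough 1,372,393.59; Winslow Township 668,459.41.
Rounded to nearest $10: Bellamy Ward $1,986,740; North Borough $1,372,390; Winslow Township $668,460. Sum = $4,027,590.
Rounded total matches; no reconciliation needed.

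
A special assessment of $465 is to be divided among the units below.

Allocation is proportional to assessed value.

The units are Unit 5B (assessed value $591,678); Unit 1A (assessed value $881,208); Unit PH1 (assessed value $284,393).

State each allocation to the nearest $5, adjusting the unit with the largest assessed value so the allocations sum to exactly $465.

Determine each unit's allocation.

Assessed value total: 591,678 + 881,208 + 284,393 = 1,757,279.
Unrounded shares: Unit 5B 156.57; Unit 1A 233.18; Unit PH1 75.25.
After rounding ($5): Unit 5B $155; Unit 1A $235; Unit PH1 $75. Sum = $465.
Sum already equals the total — no adjustment.

Unit 5B: $155 | Unit 1A: $235 | Unit PH1: $75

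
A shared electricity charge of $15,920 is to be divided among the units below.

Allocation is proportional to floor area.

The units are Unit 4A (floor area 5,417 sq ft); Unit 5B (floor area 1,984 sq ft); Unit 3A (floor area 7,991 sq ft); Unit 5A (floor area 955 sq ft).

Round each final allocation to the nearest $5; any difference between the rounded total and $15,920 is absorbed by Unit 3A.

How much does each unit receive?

Floor area total: 16,347.
Unrounded shares: Unit 4A 5,417/16,347 × $15,920 = 5,275.50; Unit 5B 1,984/16,347 × $15,920 = 1,932.18; Unit 3A 7,991/16,347 × $15,920 = 7,782.27; Unit 5A 955/16,347 × $15,920 = 930.05.
Rounded to nearest $5: Unit 4A $5,275; Unit 5B $1,930; Unit 3A $7,780; Unit 5A $930. Sum = $15,915.
Difference $15,920 − $15,915 = +$5 applied to Unit 3A: Unit 3A becomes $7,785.

Unit 4A: $5,275; Unit 5B: $1,930; Unit 3A: $7,785; Unit 5A: $930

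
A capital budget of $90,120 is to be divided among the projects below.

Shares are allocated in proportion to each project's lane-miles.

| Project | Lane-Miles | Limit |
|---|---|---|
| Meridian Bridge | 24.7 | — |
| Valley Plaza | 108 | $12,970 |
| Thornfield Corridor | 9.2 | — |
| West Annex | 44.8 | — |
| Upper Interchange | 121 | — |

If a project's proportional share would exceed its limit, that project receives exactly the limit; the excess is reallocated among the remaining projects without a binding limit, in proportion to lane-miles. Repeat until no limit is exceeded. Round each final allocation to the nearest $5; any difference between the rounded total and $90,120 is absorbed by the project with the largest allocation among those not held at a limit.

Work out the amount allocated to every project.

Sum of lane-miles: 307.7.
Proportional shares (ignoring caps): Meridian Bridge 7,234.20; Valley Plaza 31,631.33; Thornfield Corridor 2,694.52; West Annex 13,121.14; Upper Interchange 35,438.80.
Capped: Valley Plaza ($12,970); residual $77,150 reallocated over remaining lane-miles 199.7.
Remaining shares: Meridian Bridge 9,542.34 → $9,540; Thornfield Corridor 3,554.23 → $3,555; West Annex 17,307.56 → $17,310; Upper Interchange 46,745.87 → $46,745.

Meridian Bridge: $9,540; Valley Plaza: $12,970; Thornfield Corridor: $3,555; West Annex: $17,310; Upper Interchange: $46,745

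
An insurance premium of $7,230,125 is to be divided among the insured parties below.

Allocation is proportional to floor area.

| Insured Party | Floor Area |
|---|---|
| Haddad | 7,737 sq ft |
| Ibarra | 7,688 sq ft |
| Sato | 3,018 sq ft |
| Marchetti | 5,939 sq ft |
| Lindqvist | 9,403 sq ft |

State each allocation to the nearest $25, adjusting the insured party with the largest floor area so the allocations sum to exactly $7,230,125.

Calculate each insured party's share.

Haddad: $1,655,750 | Ibarra: $1,645,275 | Sato: $645,875 | Marchetti: $1,270,975 | Lindqvist: $2,012,250

Sum of floor area: 7,737 + 7,688 + 3,018 + 5,939 + 9,403 = 33,785.
Raw shares: Haddad 1,655,748.92; Ibarra 1,645,262.72; Sato 645,864.06; Marchetti 1,270,969.73; Lindqvist 2,012,279.57.
After rounding ($25): Haddad $1,655,750; Ibarra $1,645,275; Sato $645,875; Marchetti $1,270,975; Lindqvist $2,012,275. Sum = $7,230,150.
Difference $7,230,125 − $7,230,150 = −$25 applied to largest floor area (Lindqvist): Lindqvist becomes $2,012,250.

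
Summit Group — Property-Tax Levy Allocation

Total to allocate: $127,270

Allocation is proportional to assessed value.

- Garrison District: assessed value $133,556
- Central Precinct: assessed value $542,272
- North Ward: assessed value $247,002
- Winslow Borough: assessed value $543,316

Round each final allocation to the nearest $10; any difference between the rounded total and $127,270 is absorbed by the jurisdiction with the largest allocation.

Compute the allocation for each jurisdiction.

Combined assessed value = 1,466,146.
Raw shares: Garrison District 133,556/1,466,146 × $127,270 = 11,593.44; Central Precinct 542,272/1,466,146 × $127,270 = 47,072.36; North Ward 247,002/1,466,146 × $127,270 = 21,441.21; Winslow Borough 543,316/1,466,146 × $127,270 = 47,162.99.
After rounding ($10): Garrison District $11,590; Central Precinct $47,070; North Ward $21,440; Winslow Borough $47,160. Sum = $127,260.
Difference $127,270 − $127,260 = +$10 applied to largest allocation (Winslow Borough): Winslow Borough becomes $47,170.

Garrison District: $11,590 | Central Precinct: $47,070 | North Ward: $21,440 | Winslow Borough: $47,170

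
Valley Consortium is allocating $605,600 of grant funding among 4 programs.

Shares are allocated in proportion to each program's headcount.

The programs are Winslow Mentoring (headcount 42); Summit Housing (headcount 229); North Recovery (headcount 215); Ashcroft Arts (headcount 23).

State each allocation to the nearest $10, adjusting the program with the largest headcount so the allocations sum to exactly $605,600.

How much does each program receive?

Winslow Mentoring: $49,970 · Summit Housing: $272,460 · North Recovery: $255,800 · Ashcroft Arts: $27,370

Combined headcount = 42 + 229 + 215 + 23 = 509.
Raw shares: Winslow Mentoring 49,970.92; Summit Housing 272,460.51; North Recovery 255,803.54; Ashcroft Arts 27,365.03.
At nearest $10: Winslow Mentoring $49,970; Summit Housing $272,460; North Recovery $255,800; Ashcroft Arts $27,370. Sum = $605,600.
Rounded total matches; no reconciliation needed.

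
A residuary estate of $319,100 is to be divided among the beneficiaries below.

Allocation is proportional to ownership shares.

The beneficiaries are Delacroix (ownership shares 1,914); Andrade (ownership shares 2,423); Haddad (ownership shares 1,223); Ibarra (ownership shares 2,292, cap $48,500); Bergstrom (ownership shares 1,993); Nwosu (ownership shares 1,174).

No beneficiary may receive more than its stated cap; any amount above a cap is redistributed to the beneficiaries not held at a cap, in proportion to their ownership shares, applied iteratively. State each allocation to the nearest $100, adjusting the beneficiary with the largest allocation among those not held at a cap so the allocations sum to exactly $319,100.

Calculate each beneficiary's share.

Delacroix: $59,300; Andrade: $75,200; Haddad: $37,900; Ibarra: $48,500; Bergstrom: $61,800; Nwosu: $36,400

Ownership shares total: 11,019.
Pro-rata shares before constraints: Delacroix 55,427.66; Andrade 70,167.83; Haddad 35,416.94; Ibarra 66,374.19; Bergstrom 57,715.43; Nwosu 33,997.95.
Capped: Ibarra ($48,500); remaining pool $270,600 reallocated over remaining ownership shares 8,727.
Redistributed shares: Delacroix 59,347.82 → $59,300; Andrade 75,130.49 → $75,100; Haddad 37,921.83 → $37,900; Bergstrom 61,797.39 → $61,800; Nwosu 36,402.48 → $36,400.
Rounding difference +$100 applied to Andrade → $75,200.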